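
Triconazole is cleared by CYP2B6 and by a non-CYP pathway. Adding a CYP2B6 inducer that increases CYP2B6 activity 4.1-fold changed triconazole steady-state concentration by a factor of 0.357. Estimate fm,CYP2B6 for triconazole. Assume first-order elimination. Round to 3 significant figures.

0.581

CL'/CL = 1 / 0.357 = 2.801
4.1·fm + (1 − fm) = 2.801
fm = (2.801 − 1) / (4.1 − 1) = 0.581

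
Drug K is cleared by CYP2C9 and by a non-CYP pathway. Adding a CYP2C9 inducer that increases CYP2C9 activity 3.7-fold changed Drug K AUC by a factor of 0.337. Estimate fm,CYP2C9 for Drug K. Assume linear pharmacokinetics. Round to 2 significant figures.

CL'/CL = 1 / 0.337 = 2.967
3.7·fm + (1 − fm) = 2.967
fm = (2.967 − 1) / (3.7 − 1) = 0.73

0.73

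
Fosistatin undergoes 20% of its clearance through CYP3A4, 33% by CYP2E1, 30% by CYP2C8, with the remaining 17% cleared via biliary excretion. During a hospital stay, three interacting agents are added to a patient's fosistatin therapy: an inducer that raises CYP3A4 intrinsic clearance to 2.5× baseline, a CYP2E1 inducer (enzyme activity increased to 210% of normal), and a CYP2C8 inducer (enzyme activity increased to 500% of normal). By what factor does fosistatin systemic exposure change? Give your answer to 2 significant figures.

CYP3A4: 0.2 × 2.5 = 0.5
CYP2E1: 0.33 × 2.1 = 0.693
CYP2C8: 0.3 × 5 = 1.5
Other: 0.17 (unchanged)
Relative clearance = 0.5 + 0.693 + 1.5 + 0.17 = 2.863.
Net systemic exposure ratio = 1 / 2.863 = 0.35.

0.35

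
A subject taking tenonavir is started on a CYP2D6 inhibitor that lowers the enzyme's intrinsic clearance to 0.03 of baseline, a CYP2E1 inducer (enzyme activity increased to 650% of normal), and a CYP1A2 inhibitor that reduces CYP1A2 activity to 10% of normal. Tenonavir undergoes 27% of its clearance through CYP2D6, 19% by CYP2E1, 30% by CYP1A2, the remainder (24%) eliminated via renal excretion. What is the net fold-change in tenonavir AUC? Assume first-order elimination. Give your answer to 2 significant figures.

The CYP2D6 pathway (27% of clearance) falls to 0.03× activity: 0.27 × 0.03 = 0.0081.
The CYP2E1 pathway (19% of clearance) increases to 6.5× activity: 0.19 × 6.5 = 1.235.
The CYP1A2 pathway (30% of clearance) drops to 0.1× activity: 0.3 × 0.1 = 0.03.
Non-CYP routes (24%) are unchanged.
CL_new/CL_old = 0.0081 + 1.235 + 0.03 + 0.24 = 1.5131.
Net AUC ratio = 1 / 1.5131 = 0.66.

0.66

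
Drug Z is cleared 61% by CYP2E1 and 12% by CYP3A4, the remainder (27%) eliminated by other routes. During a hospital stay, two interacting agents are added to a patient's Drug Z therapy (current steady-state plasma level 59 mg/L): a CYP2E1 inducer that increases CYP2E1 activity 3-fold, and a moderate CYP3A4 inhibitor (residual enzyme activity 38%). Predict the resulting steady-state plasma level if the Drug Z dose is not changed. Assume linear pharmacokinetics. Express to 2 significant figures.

27 mg/L

The CYP2E1 pathway (61% of clearance) rises to 3× activity: 0.61 × 3 = 1.83.
The CYP3A4 pathway (12% of clearance) drops to 0.38× activity: 0.12 × 0.38 = 0.0456.
The remaining 27% of clearance is unaffected.
Relative clearance = 1.83 + 0.0456 + 0.27 = 2.1456.
Dividing the baseline by the relative clearance: 59 / 2.1456 = 27 mg/L.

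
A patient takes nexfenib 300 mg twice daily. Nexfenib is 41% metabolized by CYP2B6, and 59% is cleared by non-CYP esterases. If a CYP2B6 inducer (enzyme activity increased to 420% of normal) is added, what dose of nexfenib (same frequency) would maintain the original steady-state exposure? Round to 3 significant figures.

CYP2B6: 0.41 × 4.2 = 1.722
Other: 0.59 (unchanged)
New clearance relative to baseline: 1.722 + 0.59 = 2.312.
Exposure is unchanged when dose changes in proportion to clearance. New dose = 300 mg × 2.312 = 694 mg.

694 mg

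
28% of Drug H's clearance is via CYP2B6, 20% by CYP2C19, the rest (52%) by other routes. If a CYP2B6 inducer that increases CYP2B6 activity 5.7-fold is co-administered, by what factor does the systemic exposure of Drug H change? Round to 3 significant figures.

The CYP2B6 pathway (28% of clearance) rises to 5.7× activity: 0.28 × 5.7 = 1.596.
CYP2C19 (20%) and the residual 52% are unaffected.
New clearance relative to baseline: 1.596 + 0.2 + 0.52 = 2.316.
Since systemic exposure ∝ 1/CL, the ratio is 1 / 2.316 = 0.432.

0.432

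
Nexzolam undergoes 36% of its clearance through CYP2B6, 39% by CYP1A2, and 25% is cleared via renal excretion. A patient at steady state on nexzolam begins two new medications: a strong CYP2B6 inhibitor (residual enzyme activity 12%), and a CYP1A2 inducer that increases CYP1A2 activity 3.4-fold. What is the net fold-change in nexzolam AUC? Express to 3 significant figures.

The CYP2B6 pathway (36% of clearance) drops to 0.12× activity: 0.36 × 0.12 = 0.0432.
The CYP1A2 pathway (39% of clearance) is boosted to 3.4× activity: 0.39 × 3.4 = 1.326.
The remaining 25% of clearance is unaffected.
CL_new/CL_old = 0.0432 + 1.326 + 0.25 = 1.6192.
Net AUC ratio = 1 / 1.6192 = 0.618.

0.618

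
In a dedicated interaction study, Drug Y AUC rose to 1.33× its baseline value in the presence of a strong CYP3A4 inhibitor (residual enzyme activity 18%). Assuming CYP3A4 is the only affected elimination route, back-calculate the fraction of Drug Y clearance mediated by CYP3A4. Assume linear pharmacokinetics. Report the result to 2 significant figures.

Call the CYP3A4 fraction fm. After the interaction, CL_new/CL_old = fm × 0.18 + (1 − fm).
AUC ratio = 1 / (new CL fraction), so new CL fraction = 1 / 1.33 = 0.7519.
fm × 0.18 + 1 − fm = 0.7519  ⇒  fm × (0.18 − 1) = −0.2481  ⇒  fm = 0.30.

0.30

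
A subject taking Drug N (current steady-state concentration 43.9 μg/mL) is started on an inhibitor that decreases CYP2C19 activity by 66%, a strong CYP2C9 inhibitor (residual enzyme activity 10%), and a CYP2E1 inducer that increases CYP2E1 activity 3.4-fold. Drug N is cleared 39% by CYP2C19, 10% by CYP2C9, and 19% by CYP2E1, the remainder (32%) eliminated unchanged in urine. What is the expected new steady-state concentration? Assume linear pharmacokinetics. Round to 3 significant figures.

39.6 μg/mL

The CYP2C19 pathway (39% of clearance) is reduced to 0.34× activity: 0.39 × 0.34 = 0.1326.
The CYP2C9 pathway (10% of clearance) drops to 0.1× activity: 0.1 × 0.1 = 0.01.
The CYP2E1 pathway (19% of clearance) is boosted to 3.4× activity: 0.19 × 3.4 = 0.646.
The remaining 32% of clearance is unaffected.
New clearance relative to baseline: 0.1326 + 0.01 + 0.646 + 0.32 = 1.1086.
Dividing the baseline by the relative clearance: 43.9 / 1.1086 = 39.6 μg/mL.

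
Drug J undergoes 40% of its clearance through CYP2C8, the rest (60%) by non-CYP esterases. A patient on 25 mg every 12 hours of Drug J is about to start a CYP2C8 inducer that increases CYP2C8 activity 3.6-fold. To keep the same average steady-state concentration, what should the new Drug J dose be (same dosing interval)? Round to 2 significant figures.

51 mg

The CYP2C8 pathway (40% of clearance) rises to 3.6× activity: 0.4 × 3.6 = 1.44.
Non-CYP routes (60%) are unchanged.
Relative clearance = 1.44 + 0.6 = 2.04.
Css,avg = (dose rate)/CL, so holding Css fixed requires dose ∝ CL: 25 × 2.04 = 51 mg.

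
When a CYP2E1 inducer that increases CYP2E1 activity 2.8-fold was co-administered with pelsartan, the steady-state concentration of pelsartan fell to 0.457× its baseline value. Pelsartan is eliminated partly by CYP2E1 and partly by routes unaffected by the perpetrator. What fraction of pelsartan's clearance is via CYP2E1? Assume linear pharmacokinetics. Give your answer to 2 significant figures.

0.66

CL'/CL = 1 / 0.457 = 2.188
2.8·fm + (1 − fm) = 2.188
fm = (2.188 − 1) / (2.8 − 1) = 0.66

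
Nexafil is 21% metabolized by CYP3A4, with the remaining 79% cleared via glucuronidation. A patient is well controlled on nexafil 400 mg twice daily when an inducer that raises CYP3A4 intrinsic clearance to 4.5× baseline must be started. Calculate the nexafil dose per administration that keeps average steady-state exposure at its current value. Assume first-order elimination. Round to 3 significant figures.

CYP3A4: 0.21 × 4.5 = 0.945
Other: 0.79 (unchanged)
CL_new/CL_old = 0.945 + 0.79 = 1.735.
To maintain the same steady-state level, dose must scale with clearance: new dose = 400 × 1.735 = 694 mg.

694 mg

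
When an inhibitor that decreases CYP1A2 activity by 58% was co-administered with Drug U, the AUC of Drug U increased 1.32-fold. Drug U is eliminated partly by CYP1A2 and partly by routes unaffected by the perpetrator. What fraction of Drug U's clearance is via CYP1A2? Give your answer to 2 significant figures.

Let fm be the CYP1A2 fraction. New clearance relative to baseline = fm × 0.42 + (1 − fm).
AUC ratio = 1 / (new CL fraction), so new CL fraction = 1 / 1.32 = 0.7576.
fm × 0.42 + 1 − fm = 0.7576  ⇒  fm × (0.42 − 1) = −0.2424  ⇒  fm = 0.42.

0.42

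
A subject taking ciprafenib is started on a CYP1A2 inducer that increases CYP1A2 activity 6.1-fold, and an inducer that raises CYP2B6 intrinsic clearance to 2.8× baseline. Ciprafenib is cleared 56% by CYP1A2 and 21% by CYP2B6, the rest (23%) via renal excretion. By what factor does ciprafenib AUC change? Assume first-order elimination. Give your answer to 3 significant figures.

0.236

The CYP1A2 pathway (56% of clearance) increases to 6.1× activity: 0.56 × 6.1 = 3.416.
The CYP2B6 pathway (21% of clearance) rises to 2.8× activity: 0.21 × 2.8 = 0.588.
Non-CYP routes (23%) are unchanged.
CL_new/CL_old = 3.416 + 0.588 + 0.23 = 4.234.
Because AUC varies inversely with clearance, the combined effect is 1 / 4.234 = 0.236.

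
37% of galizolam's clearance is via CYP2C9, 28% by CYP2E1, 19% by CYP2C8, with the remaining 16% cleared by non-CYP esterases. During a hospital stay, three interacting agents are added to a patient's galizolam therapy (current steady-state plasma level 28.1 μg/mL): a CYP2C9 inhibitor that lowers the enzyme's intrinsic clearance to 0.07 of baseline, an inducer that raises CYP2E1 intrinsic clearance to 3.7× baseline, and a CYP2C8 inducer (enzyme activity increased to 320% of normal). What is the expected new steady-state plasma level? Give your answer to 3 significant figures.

15.4 μg/mL

The CYP2C9 pathway (37% of clearance) falls to 0.07× activity: 0.37 × 0.07 = 0.0259.
The CYP2E1 pathway (28% of clearance) increases to 3.7× activity: 0.28 × 3.7 = 1.036.
The CYP2C8 pathway (19% of clearance) rises to 3.2× activity: 0.19 × 3.2 = 0.608.
Non-CYP routes (16%) are unchanged.
Relative clearance = 0.0259 + 1.036 + 0.608 + 0.16 = 1.8299.
Dividing the baseline by the relative clearance: 28.1 / 1.8299 = 15.4 μg/mL.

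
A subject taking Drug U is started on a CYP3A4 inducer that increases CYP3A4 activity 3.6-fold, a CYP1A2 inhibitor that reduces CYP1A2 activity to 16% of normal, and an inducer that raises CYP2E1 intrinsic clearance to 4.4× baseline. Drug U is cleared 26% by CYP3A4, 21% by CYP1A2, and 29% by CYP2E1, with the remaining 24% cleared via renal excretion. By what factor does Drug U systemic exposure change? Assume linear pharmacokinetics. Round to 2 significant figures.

The CYP3A4 pathway (26% of clearance) rises to 3.6× activity: 0.26 × 3.6 = 0.936.
The CYP1A2 pathway (21% of clearance) drops to 0.16× activity: 0.21 × 0.16 = 0.0336.
The CYP2E1 pathway (29% of clearance) increases to 4.4× activity: 0.29 × 4.4 = 1.276.
The remaining 24% of clearance is unaffected.
CL_new/CL_old = 0.936 + 0.0336 + 1.276 + 0.24 = 2.4856.
Systemic exposure ∝ 1/CL: fold-change = 1 / 2.4856 = 0.40.

0.40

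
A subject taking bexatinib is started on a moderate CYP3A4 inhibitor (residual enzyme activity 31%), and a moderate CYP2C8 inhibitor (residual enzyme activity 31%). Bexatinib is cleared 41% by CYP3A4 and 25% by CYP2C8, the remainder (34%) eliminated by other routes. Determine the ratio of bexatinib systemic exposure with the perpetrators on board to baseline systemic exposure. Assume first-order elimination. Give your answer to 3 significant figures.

The CYP3A4 pathway (41% of clearance) is reduced to 0.31× activity: 0.41 × 0.31 = 0.1271.
The CYP2C8 pathway (25% of clearance) falls to 0.31× activity: 0.25 × 0.31 = 0.0775.
Non-CYP routes (34%) are unchanged.
CL_new/CL_old = 0.1271 + 0.0775 + 0.34 = 0.5446.
Net systemic exposure ratio = 1 / 0.5446 = 1.84.

1.84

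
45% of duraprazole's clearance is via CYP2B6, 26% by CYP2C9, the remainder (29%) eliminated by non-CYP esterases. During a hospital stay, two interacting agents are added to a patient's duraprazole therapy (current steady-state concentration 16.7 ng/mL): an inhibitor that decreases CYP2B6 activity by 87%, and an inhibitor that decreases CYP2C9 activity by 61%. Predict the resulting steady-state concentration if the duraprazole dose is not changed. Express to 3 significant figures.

The CYP2B6 pathway (45% of clearance) drops to 0.13× activity: 0.45 × 0.13 = 0.0585.
The CYP2C9 pathway (26% of clearance) falls to 0.39× activity: 0.26 × 0.39 = 0.1014.
Non-CYP routes (29%) are unchanged.
New clearance relative to baseline: 0.0585 + 0.1014 + 0.29 = 0.4499.
Steady-state concentration ∝ 1/CL: new value = 16.7 / 0.4499 = 37.1 ng/mL.

37.1 ng/mL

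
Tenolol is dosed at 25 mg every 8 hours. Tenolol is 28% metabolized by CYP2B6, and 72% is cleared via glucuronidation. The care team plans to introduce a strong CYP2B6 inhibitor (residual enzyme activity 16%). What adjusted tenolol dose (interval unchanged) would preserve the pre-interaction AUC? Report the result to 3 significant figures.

The CYP2B6 pathway (28% of clearance) drops to 0.16× activity: 0.28 × 0.16 = 0.0448.
Non-CYP routes (72%) are unchanged.
CL_new/CL_old = 0.0448 + 0.72 = 0.7648.
Css,avg = (dose rate)/CL, so holding Css fixed requires dose ∝ CL: 25 × 0.7648 = 19.1 mg.

19.1 mg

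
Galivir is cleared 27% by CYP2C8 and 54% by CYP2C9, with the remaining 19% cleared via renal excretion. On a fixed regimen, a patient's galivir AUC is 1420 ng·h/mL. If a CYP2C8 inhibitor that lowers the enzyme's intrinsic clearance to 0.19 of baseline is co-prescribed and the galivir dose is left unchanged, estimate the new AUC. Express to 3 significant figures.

1.82 × 10³ ng·h/mL

The CYP2C8 pathway (27% of clearance) falls to 0.19× activity: 0.27 × 0.19 = 0.0513.
CYP2C9 (54%) and the residual 19% are unaffected.
Relative clearance = 0.0513 + 0.54 + 0.19 = 0.7813.
New AUC = baseline ÷ relative clearance = 1420 / 0.7813 = 1.82 × 10³ ng·h/mL.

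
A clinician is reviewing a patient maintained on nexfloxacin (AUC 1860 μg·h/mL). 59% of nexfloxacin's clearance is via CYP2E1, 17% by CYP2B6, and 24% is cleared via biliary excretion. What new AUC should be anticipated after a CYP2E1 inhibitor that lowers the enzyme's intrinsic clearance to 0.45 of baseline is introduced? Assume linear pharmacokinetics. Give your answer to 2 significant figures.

The CYP2E1 pathway (59% of clearance) falls to 0.45× activity: 0.59 × 0.45 = 0.2655.
CYP2B6 (17%) and the residual 24% are unaffected.
Relative clearance = 0.2655 + 0.17 + 0.24 = 0.6755.
With dosing unchanged, AUC scales as 1/CL: 1860 / 0.6755 = 2.8 × 10³ μg·h/mL.

2.8 × 10³ μg·h/mL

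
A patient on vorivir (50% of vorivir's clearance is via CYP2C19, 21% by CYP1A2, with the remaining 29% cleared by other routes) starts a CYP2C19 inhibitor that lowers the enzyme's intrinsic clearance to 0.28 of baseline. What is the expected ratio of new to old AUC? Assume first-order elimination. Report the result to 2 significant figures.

The CYP2C19 pathway (50% of clearance) falls to 0.28× activity: 0.5 × 0.28 = 0.14.
CYP1A2 (21%) and the residual 29% are unaffected.
New clearance relative to baseline: 0.14 + 0.21 + 0.29 = 0.64.
Since AUC ∝ 1/CL, the ratio is 1 / 0.64 = 1.6.

1.6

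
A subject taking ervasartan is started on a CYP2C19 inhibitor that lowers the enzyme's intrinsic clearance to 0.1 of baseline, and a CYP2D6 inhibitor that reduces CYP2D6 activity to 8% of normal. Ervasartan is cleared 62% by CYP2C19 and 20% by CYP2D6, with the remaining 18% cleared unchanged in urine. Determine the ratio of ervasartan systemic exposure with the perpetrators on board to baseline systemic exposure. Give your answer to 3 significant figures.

CYP2C19: 0.62 × 0.1 = 0.062
CYP2D6: 0.2 × 0.08 = 0.016
Other: 0.18 (unchanged)
CL_new/CL_old = 0.062 + 0.016 + 0.18 = 0.258.
Because systemic exposure varies inversely with clearance, the combined effect is 1 / 0.258 = 3.88.

3.88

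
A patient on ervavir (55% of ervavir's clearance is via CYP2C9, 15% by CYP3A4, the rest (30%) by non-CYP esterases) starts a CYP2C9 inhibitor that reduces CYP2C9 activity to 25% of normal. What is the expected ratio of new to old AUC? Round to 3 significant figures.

1.70

The CYP2C9 pathway (55% of clearance) is reduced to 0.25× activity: 0.55 × 0.25 = 0.1375.
CYP3A4 (15%) and the residual 30% are unaffected.
Relative clearance = 0.1375 + 0.15 + 0.3 = 0.5875.
Since AUC ∝ 1/CL, the ratio is 1 / 0.5875 = 1.70.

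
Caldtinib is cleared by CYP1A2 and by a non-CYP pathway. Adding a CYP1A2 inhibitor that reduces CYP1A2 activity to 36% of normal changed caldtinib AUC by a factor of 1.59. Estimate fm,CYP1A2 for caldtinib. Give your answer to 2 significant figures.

0.58

Call the CYP1A2 fraction fm. After the interaction, CL_new/CL_old = fm × 0.36 + (1 − fm).
AUC ratio = 1 / (new CL fraction), so new CL fraction = 1 / 1.59 = 0.6289.
fm × 0.36 + 1 − fm = 0.6289  ⇒  fm × (0.36 − 1) = −0.3711  ⇒  fm = 0.58.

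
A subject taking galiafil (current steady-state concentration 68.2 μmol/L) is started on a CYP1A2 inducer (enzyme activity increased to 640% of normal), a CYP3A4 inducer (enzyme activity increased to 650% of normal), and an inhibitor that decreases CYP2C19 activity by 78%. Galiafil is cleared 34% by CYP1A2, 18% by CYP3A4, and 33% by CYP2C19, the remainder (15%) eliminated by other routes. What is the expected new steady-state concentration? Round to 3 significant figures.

19.1 μmol/L

The CYP1A2 pathway (34% of clearance) rises to 6.4× activity: 0.34 × 6.4 = 2.176.
The CYP3A4 pathway (18% of clearance) rises to 6.5× activity: 0.18 × 6.5 = 1.17.
The CYP2C19 pathway (33% of clearance) is reduced to 0.22× activity: 0.33 × 0.22 = 0.0726.
Non-CYP routes (15%) are unchanged.
Relative clearance = 2.176 + 1.17 + 0.0726 + 0.15 = 3.5686.
New steady-state concentration = 68.2 / 3.5686 = 19.1 μmol/L (concentration scales inversely with clearance).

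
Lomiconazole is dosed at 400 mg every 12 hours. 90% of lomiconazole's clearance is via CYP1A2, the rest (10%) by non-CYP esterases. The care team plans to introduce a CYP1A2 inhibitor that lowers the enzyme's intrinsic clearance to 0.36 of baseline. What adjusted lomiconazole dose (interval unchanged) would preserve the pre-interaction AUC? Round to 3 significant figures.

The CYP1A2 pathway (90% of clearance) falls to 0.36× activity: 0.9 × 0.36 = 0.324.
Non-CYP routes (10%) are unchanged.
Relative clearance = 0.324 + 0.1 = 0.424.
Css,avg = (dose rate)/CL, so holding Css fixed requires dose ∝ CL: 400 × 0.424 = 170 mg.

170 mg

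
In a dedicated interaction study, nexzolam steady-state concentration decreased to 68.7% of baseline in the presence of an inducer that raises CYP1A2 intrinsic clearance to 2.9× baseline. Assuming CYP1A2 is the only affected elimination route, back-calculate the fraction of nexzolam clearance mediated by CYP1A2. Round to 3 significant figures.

0.240

CL'/CL = 1 / 0.687 = 1.456
2.9·fm + (1 − fm) = 1.456
fm = (1.456 − 1) / (2.9 − 1) = 0.240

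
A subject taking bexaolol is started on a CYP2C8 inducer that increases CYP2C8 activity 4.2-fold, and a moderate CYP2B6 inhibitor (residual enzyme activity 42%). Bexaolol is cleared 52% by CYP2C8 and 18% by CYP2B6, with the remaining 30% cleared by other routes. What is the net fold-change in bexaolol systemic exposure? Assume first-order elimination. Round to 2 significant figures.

0.39

The CYP2C8 pathway (52% of clearance) rises to 4.2× activity: 0.52 × 4.2 = 2.184.
The CYP2B6 pathway (18% of clearance) drops to 0.42× activity: 0.18 × 0.42 = 0.0756.
The remaining 30% of clearance is unaffected.
New clearance relative to baseline: 2.184 + 0.0756 + 0.3 = 2.5596.
Systemic exposure ∝ 1/CL: fold-change = 1 / 2.5596 = 0.39.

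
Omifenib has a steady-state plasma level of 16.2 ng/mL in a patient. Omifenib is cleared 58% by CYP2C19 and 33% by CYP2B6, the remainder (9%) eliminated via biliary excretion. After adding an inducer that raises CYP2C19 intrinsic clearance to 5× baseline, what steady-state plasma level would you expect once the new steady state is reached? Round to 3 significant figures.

4.88 ng/mL

The CYP2C19 pathway (58% of clearance) rises to 5× activity: 0.58 × 5 = 2.9.
CYP2B6 (33%) and the residual 9% are unaffected.
CL_new/CL_old = 2.9 + 0.33 + 0.09 = 3.32.
With dosing unchanged, steady-state plasma level scales as 1/CL: 16.2 / 3.32 = 4.88 ng/mL.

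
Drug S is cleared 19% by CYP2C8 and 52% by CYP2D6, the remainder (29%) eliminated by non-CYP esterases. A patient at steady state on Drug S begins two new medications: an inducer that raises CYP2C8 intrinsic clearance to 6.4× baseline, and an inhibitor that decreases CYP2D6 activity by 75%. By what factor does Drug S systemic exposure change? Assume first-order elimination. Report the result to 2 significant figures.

0.61

The CYP2C8 pathway (19% of clearance) is boosted to 6.4× activity: 0.19 × 6.4 = 1.216.
The CYP2D6 pathway (52% of clearance) is reduced to 0.25× activity: 0.52 × 0.25 = 0.13.
The remaining 29% of clearance is unaffected.
CL_new/CL_old = 1.216 + 0.13 + 0.29 = 1.636.
Because systemic exposure varies inversely with clearance, the combined effect is 1 / 1.636 = 0.61.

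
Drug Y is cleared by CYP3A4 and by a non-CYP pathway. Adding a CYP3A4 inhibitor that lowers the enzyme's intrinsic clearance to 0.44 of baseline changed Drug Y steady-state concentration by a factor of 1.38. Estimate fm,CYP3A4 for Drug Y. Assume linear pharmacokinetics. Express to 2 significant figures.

Call the CYP3A4 fraction fm. After the interaction, CL_new/CL_old = fm × 0.44 + (1 − fm).
Steady-state concentration ratio = 1 / (new CL fraction), so new CL fraction = 1 / 1.38 = 0.7246.
fm × 0.44 + 1 − fm = 0.7246  ⇒  fm × (0.44 − 1) = −0.2754  ⇒  fm = 0.49.

0.49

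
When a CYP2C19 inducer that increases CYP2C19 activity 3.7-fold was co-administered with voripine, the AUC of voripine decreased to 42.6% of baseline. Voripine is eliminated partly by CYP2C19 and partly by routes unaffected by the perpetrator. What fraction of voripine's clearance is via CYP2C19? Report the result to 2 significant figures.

Call the CYP2C19 fraction fm. After the interaction, CL_new/CL_old = fm × 3.7 + (1 − fm).
AUC ratio = 1 / (new CL fraction), so new CL fraction = 1 / 0.426 = 2.347.
fm × 3.7 + 1 − fm = 2.347  ⇒  fm × (3.7 − 1) = 1.347  ⇒  fm = 0.50.

0.50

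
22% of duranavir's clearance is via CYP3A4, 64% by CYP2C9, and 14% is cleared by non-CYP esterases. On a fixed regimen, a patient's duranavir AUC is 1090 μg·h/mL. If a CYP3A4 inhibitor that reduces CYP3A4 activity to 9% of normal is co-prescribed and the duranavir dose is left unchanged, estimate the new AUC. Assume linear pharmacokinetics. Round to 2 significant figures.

1.4 × 10³ μg·h/mL

The CYP3A4 pathway (22% of clearance) falls to 0.09× activity: 0.22 × 0.09 = 0.0198.
CYP2C9 (64%) and the residual 14% are unaffected.
CL_new/CL_old = 0.0198 + 0.64 + 0.14 = 0.7998.
With dosing unchanged, AUC scales as 1/CL: 1090 / 0.7998 = 1.4 × 10³ μg·h/mL.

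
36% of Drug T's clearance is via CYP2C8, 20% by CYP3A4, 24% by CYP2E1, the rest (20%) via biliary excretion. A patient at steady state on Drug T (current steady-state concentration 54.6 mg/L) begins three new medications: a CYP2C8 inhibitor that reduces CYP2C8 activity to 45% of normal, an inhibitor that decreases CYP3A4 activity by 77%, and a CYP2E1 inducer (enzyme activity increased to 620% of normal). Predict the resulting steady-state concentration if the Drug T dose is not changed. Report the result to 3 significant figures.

The CYP2C8 pathway (36% of clearance) drops to 0.45× activity: 0.36 × 0.45 = 0.162.
The CYP3A4 pathway (20% of clearance) drops to 0.23× activity: 0.2 × 0.23 = 0.046.
The CYP2E1 pathway (24% of clearance) rises to 6.2× activity: 0.24 × 6.2 = 1.488.
Non-CYP routes (20%) are unchanged.
New clearance relative to baseline: 0.162 + 0.046 + 1.488 + 0.2 = 1.896.
Dividing the baseline by the relative clearance: 54.6 / 1.896 = 28.8 mg/L.

28.8 mg/L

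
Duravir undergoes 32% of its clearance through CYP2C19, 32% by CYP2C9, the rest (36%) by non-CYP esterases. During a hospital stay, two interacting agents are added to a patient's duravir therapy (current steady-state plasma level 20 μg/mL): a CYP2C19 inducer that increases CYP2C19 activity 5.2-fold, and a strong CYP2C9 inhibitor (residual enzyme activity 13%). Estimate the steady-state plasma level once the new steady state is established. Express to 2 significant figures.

The CYP2C19 pathway (32% of clearance) rises to 5.2× activity: 0.32 × 5.2 = 1.664.
The CYP2C9 pathway (32% of clearance) falls to 0.13× activity: 0.32 × 0.13 = 0.0416.
Non-CYP routes (36%) are unchanged.
Relative clearance = 1.664 + 0.0416 + 0.36 = 2.0656.
Dividing the baseline by the relative clearance: 20 / 2.0656 = 9.7 μg/mL.

9.7 μg/mL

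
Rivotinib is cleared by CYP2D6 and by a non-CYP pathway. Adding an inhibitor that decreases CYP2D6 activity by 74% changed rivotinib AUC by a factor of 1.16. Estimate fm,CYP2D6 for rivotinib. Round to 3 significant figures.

Let fm be the CYP2D6 fraction. New clearance relative to baseline = fm × 0.26 + (1 − fm).
AUC ratio = 1 / (new CL fraction), so new CL fraction = 1 / 1.16 = 0.8621.
fm × 0.26 + 1 − fm = 0.8621  ⇒  fm × (0.26 − 1) = −0.1379  ⇒  fm = 0.186.

0.186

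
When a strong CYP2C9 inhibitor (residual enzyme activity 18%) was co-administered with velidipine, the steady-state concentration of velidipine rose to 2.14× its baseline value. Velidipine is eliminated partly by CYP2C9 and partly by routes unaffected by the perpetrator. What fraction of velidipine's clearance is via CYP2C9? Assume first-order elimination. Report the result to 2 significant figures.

0.65

CL'/CL = 1 / 2.14 = 0.4673
0.18·fm + (1 − fm) = 0.4673
fm = (0.4673 − 1) / (0.18 − 1) = 0.65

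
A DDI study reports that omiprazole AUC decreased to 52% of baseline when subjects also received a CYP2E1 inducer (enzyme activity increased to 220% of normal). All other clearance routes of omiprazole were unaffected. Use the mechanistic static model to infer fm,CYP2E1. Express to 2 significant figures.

0.77

Write x for the fraction cleared via CYP2E1. The observed AUC change means clearance rose to 1/0.520 = 1.923 of baseline.
Setting x·2.2 + (1 − x) = 1.923 and solving: x = (1.923 − 1)/(2.2 − 1) = 0.77.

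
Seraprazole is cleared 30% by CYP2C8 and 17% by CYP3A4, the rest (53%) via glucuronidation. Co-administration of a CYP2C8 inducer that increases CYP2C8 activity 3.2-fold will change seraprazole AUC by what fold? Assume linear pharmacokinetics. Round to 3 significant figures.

The CYP2C8 pathway (30% of clearance) rises to 3.2× activity: 0.3 × 3.2 = 0.96.
CYP3A4 (17%) and the residual 53% are unaffected.
CL_new/CL_old = 0.96 + 0.17 + 0.53 = 1.66.
Since AUC ∝ 1/CL, the ratio is 1 / 1.66 = 0.602.

0.602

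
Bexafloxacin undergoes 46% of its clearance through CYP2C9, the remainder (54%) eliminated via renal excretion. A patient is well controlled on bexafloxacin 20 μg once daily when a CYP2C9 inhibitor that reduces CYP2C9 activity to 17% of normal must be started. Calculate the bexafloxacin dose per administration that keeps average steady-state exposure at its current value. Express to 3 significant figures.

The CYP2C9 pathway (46% of clearance) drops to 0.17× activity: 0.46 × 0.17 = 0.0782.
The remaining 54% of clearance is unaffected.
CL_new/CL_old = 0.0782 + 0.54 = 0.6182.
Exposure is unchanged when dose changes in proportion to clearance. New dose = 20 μg × 0.6182 = 12.4 μg.

12.4 μg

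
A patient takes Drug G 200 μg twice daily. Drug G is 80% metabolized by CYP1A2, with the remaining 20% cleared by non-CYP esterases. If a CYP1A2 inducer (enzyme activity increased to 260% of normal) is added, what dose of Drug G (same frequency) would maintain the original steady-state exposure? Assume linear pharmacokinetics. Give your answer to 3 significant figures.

456 μg

The CYP1A2 pathway (80% of clearance) rises to 2.6× activity: 0.8 × 2.6 = 2.08.
Non-CYP routes (20%) are unchanged.
Relative clearance = 2.08 + 0.2 = 2.28.
Css,avg = (dose rate)/CL, so holding Css fixed requires dose ∝ CL: 200 × 2.28 = 456 μg.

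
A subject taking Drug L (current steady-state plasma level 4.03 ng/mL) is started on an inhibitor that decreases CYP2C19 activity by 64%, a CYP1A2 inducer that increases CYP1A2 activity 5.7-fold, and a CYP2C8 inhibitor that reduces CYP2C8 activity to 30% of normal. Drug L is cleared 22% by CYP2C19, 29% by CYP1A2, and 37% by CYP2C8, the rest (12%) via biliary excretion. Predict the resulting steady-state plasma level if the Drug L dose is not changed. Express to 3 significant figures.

The CYP2C19 pathway (22% of clearance) is reduced to 0.36× activity: 0.22 × 0.36 = 0.0792.
The CYP1A2 pathway (29% of clearance) rises to 5.7× activity: 0.29 × 5.7 = 1.653.
The CYP2C8 pathway (37% of clearance) drops to 0.3× activity: 0.37 × 0.3 = 0.111.
Non-CYP routes (12%) are unchanged.
CL_new/CL_old = 0.0792 + 1.653 + 0.111 + 0.12 = 1.9632.
Steady-state plasma level ∝ 1/CL: new value = 4.03 / 1.9632 = 2.05 ng/mL.

2.05 ng/mL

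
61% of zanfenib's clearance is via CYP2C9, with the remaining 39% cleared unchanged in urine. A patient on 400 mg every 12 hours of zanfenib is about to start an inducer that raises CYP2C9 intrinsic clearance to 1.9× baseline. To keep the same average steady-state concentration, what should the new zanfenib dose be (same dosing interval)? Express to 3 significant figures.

620 mg

CYP2C9: 0.61 × 1.9 = 1.159
Other: 0.39 (unchanged)
CL_new/CL_old = 1.159 + 0.39 = 1.549.
To maintain the same steady-state level, dose must scale with clearance: new dose = 400 × 1.549 = 620 mg.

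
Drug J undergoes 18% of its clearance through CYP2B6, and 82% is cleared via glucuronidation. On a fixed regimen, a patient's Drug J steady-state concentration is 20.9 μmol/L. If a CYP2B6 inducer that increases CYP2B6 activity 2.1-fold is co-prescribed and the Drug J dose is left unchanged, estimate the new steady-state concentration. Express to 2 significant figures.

17 μmol/L

The CYP2B6 pathway (18% of clearance) increases to 2.1× activity: 0.18 × 2.1 = 0.378.
Non-CYP routes (82%) are unchanged.
New clearance relative to baseline: 0.378 + 0.82 = 1.198.
With dosing unchanged, steady-state concentration scales as 1/CL: 20.9 / 1.198 = 17 μmol/L.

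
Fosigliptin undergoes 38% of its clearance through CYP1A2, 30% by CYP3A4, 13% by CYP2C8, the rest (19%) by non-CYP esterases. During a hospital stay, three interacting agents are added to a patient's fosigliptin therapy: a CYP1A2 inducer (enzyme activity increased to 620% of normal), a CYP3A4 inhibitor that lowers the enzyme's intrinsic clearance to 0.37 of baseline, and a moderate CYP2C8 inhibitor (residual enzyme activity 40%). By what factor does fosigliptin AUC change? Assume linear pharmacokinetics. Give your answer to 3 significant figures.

0.369

The CYP1A2 pathway (38% of clearance) increases to 6.2× activity: 0.38 × 6.2 = 2.356.
The CYP3A4 pathway (30% of clearance) is reduced to 0.37× activity: 0.3 × 0.37 = 0.111.
The CYP2C8 pathway (13% of clearance) falls to 0.4× activity: 0.13 × 0.4 = 0.052.
The remaining 19% of clearance is unaffected.
New clearance relative to baseline: 2.356 + 0.111 + 0.052 + 0.19 = 2.709.
Net AUC ratio = 1 / 2.709 = 0.369.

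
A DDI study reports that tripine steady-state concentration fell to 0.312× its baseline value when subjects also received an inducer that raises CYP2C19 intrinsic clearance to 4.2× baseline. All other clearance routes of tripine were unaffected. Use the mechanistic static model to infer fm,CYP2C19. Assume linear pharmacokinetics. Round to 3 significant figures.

Let x = fm,CYP2C19. Because steady-state concentration ∝ 1/CL, relative clearance rose to 1/0.312 = 3.205.
Only the CYP2C19 route changed, so 3.205 = x·4.2 + (1 − x), giving x = 0.689.

0.689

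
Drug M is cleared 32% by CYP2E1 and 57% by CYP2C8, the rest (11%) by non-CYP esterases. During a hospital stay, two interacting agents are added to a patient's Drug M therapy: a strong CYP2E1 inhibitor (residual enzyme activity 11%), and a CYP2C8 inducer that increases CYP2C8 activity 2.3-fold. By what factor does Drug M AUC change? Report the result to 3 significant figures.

The CYP2E1 pathway (32% of clearance) is reduced to 0.11× activity: 0.32 × 0.11 = 0.0352.
The CYP2C8 pathway (57% of clearance) rises to 2.3× activity: 0.57 × 2.3 = 1.311.
The remaining 11% of clearance is unaffected.
CL_new/CL_old = 0.0352 + 1.311 + 0.11 = 1.4562.
Because AUC varies inversely with clearance, the combined effect is 1 / 1.4562 = 0.687.

0.687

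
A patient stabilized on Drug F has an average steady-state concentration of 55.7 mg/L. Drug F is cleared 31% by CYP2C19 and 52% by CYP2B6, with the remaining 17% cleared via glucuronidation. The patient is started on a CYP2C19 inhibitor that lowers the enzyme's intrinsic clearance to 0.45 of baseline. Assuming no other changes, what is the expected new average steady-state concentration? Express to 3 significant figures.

67.1 mg/L

The CYP2C19 pathway (31% of clearance) falls to 0.45× activity: 0.31 × 0.45 = 0.1395.
CYP2B6 (52%) and the residual 17% are unaffected.
New clearance relative to baseline: 0.1395 + 0.52 + 0.17 = 0.8295.
New average steady-state concentration = baseline ÷ relative clearance = 55.7 / 0.8295 = 67.1 mg/L.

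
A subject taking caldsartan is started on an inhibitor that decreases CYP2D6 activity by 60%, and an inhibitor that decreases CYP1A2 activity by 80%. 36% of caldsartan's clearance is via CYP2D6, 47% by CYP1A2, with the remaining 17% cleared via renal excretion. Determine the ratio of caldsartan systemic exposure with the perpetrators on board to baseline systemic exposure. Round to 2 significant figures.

2.5

The CYP2D6 pathway (36% of clearance) falls to 0.4× activity: 0.36 × 0.4 = 0.144.
The CYP1A2 pathway (47% of clearance) is reduced to 0.2× activity: 0.47 × 0.2 = 0.094.
Non-CYP routes (17%) are unchanged.
Relative clearance = 0.144 + 0.094 + 0.17 = 0.408.
Because systemic exposure varies inversely with clearance, the combined effect is 1 / 0.408 = 2.5.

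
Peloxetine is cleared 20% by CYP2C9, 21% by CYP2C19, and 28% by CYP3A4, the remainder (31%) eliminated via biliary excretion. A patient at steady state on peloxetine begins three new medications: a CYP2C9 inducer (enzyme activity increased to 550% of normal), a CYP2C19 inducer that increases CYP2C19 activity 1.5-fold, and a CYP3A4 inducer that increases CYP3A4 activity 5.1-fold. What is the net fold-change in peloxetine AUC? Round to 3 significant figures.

The CYP2C9 pathway (20% of clearance) increases to 5.5× activity: 0.2 × 5.5 = 1.1.
The CYP2C19 pathway (21% of clearance) increases to 1.5× activity: 0.21 × 1.5 = 0.315.
The CYP3A4 pathway (28% of clearance) increases to 5.1× activity: 0.28 × 5.1 = 1.428.
The remaining 31% of clearance is unaffected.
Relative clearance = 1.1 + 0.315 + 1.428 + 0.31 = 3.153.
Because AUC varies inversely with clearance, the combined effect is 1 / 3.153 = 0.317.

0.317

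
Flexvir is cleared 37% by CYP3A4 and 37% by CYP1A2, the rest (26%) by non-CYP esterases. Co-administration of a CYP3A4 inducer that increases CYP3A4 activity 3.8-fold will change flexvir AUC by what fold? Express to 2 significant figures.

0.49

The CYP3A4 pathway (37% of clearance) rises to 3.8× activity: 0.37 × 3.8 = 1.406.
CYP1A2 (37%) and the residual 26% are unaffected.
New clearance relative to baseline: 1.406 + 0.37 + 0.26 = 2.036.
Since AUC ∝ 1/CL, the ratio is 1 / 2.036 = 0.49.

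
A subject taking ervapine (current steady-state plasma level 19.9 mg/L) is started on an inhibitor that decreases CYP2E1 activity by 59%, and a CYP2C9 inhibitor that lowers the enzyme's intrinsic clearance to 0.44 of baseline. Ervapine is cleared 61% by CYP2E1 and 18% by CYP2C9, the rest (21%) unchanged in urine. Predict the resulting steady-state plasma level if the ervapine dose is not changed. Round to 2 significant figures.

The CYP2E1 pathway (61% of clearance) falls to 0.41× activity: 0.61 × 0.41 = 0.2501.
The CYP2C9 pathway (18% of clearance) drops to 0.44× activity: 0.18 × 0.44 = 0.0792.
The remaining 21% of clearance is unaffected.
Relative clearance = 0.2501 + 0.0792 + 0.21 = 0.5393.
Dividing the baseline by the relative clearance: 19.9 / 0.5393 = 37 mg/L.

37 mg/L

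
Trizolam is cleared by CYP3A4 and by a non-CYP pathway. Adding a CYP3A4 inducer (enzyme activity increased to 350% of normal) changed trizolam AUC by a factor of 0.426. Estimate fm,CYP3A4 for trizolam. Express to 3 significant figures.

Write x for the fraction cleared via CYP3A4. The observed AUC change means clearance rose to 1/0.426 = 2.347 of baseline.
Only the CYP3A4 route changed, so 2.347 = x·3.5 + (1 − x), giving x = 0.539.

0.539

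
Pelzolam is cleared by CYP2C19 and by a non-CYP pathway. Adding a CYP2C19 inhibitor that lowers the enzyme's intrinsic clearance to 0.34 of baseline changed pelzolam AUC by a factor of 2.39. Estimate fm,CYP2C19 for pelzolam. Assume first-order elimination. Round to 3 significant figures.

CL'/CL = 1 / 2.39 = 0.4184
0.34·fm + (1 − fm) = 0.4184
fm = (0.4184 − 1) / (0.34 − 1) = 0.881

0.881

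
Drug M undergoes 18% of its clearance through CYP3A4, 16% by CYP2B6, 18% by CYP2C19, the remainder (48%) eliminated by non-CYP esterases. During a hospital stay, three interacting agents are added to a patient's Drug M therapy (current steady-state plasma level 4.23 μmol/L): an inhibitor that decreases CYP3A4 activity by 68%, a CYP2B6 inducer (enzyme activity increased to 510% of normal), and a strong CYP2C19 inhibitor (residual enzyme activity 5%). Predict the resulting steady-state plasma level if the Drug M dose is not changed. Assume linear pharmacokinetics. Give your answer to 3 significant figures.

The CYP3A4 pathway (18% of clearance) falls to 0.32× activity: 0.18 × 0.32 = 0.0576.
The CYP2B6 pathway (16% of clearance) increases to 5.1× activity: 0.16 × 5.1 = 0.816.
The CYP2C19 pathway (18% of clearance) drops to 0.05× activity: 0.18 × 0.05 = 0.009.
The remaining 48% of clearance is unaffected.
CL_new/CL_old = 0.0576 + 0.816 + 0.009 + 0.48 = 1.3626.
Dividing the baseline by the relative clearance: 4.23 / 1.3626 = 3.10 μmol/L.

3.10 μmol/L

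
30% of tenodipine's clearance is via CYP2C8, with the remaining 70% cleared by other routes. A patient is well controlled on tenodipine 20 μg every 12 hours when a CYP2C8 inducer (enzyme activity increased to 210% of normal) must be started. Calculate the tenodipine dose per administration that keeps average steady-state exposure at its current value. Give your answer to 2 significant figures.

27 μg

CYP2C8: 0.3 × 2.1 = 0.63
Other: 0.7 (unchanged)
Relative clearance = 0.63 + 0.7 = 1.33.
Exposure is unchanged when dose changes in proportion to clearance. New dose = 20 μg × 1.33 = 27 μg.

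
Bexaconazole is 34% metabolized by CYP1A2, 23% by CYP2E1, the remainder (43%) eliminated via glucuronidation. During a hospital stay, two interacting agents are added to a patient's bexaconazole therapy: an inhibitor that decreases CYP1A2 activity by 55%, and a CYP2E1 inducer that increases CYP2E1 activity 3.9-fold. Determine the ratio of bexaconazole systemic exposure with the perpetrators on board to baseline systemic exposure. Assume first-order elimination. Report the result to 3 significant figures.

The CYP1A2 pathway (34% of clearance) drops to 0.45× activity: 0.34 × 0.45 = 0.153.
The CYP2E1 pathway (23% of clearance) increases to 3.9× activity: 0.23 × 3.9 = 0.897.
Non-CYP routes (43%) are unchanged.
CL_new/CL_old = 0.153 + 0.897 + 0.43 = 1.48.
Systemic exposure ∝ 1/CL: fold-change = 1 / 1.48 = 0.676.

0.676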